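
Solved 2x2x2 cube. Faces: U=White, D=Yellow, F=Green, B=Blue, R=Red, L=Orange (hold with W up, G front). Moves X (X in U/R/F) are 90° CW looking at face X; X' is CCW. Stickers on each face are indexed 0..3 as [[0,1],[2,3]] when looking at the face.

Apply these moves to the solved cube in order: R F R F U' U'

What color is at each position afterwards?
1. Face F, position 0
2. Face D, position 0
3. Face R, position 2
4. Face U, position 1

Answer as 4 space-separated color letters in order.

After move 1 (R): R=RRRR U=WGWG F=GYGY D=YBYB B=WBWB
After move 2 (F): F=GGYY U=WGOO R=WRGR D=RRYB L=OYOB
After move 3 (R): R=GWRR U=WGOY F=GRYB D=RWYW B=OBGB
After move 4 (F): F=YGBR U=WGBY R=OWYR D=RGYW L=OROW
After move 5 (U'): U=GYWB F=ORBR R=YGYR B=OWGB L=OBOW
After move 6 (U'): U=YBGW F=OBBR R=ORYR B=YGGB L=OWOW
Query 1: F[0] = O
Query 2: D[0] = R
Query 3: R[2] = Y
Query 4: U[1] = B

Answer: O R Y B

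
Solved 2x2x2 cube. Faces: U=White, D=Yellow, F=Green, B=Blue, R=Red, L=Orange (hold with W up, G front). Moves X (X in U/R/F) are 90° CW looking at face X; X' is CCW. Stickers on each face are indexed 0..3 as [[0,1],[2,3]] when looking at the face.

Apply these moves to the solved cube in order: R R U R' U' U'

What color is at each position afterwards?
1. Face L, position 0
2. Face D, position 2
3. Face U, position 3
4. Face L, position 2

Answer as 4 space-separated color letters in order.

After move 1 (R): R=RRRR U=WGWG F=GYGY D=YBYB B=WBWB
After move 2 (R): R=RRRR U=WYWY F=GBGB D=YWYW B=GBGB
After move 3 (U): U=WWYY F=RRGB R=GBRR B=OOGB L=GBOO
After move 4 (R'): R=BRGR U=WGYO F=RWGY D=YRYB B=WOWB
After move 5 (U'): U=GOWY F=GBGY R=RWGR B=BRWB L=WOOO
After move 6 (U'): U=OYGW F=WOGY R=GBGR B=RWWB L=BROO
Query 1: L[0] = B
Query 2: D[2] = Y
Query 3: U[3] = W
Query 4: L[2] = O

Answer: B Y W O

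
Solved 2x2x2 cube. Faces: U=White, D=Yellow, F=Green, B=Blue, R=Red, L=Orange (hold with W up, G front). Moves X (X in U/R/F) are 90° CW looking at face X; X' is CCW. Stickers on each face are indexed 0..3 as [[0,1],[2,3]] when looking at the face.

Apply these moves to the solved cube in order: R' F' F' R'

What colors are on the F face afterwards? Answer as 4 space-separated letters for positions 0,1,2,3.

Answer: W B W Y

Derivation:
After move 1 (R'): R=RRRR U=WBWB F=GWGW D=YGYG B=YBYB
After move 2 (F'): F=WWGG U=WBRR R=GRYR D=OOYG L=OBOW
After move 3 (F'): F=WGWG U=WBGY R=OROR D=BWYG L=OROR
After move 4 (R'): R=RROO U=WYGY F=WBWY D=BGYG B=GBWB
Query: F face = WBWY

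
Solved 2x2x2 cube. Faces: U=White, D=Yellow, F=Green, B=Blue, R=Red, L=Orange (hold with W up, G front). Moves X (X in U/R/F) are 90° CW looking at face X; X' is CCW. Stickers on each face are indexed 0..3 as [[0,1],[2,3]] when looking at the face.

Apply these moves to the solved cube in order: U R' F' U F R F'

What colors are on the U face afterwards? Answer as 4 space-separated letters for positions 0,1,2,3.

Answer: B R B R

Derivation:
After move 1 (U): U=WWWW F=RRGG R=BBRR B=OOBB L=GGOO
After move 2 (R'): R=BRBR U=WBWO F=RWGW D=YRYG B=YOYB
After move 3 (F'): F=WWRG U=WBBB R=RRYR D=GOYG L=GOOW
After move 4 (U): U=BWBB F=RRRG R=YOYR B=GOYB L=WWOW
After move 5 (F): F=RRGR U=BWWW R=BOBR D=YYYG L=WGOO
After move 6 (R): R=BBRO U=BRWR F=RYGG D=YYYG B=WOWB
After move 7 (F'): F=YGRG U=BRBR R=YBYO D=GOYG L=WROW
Query: U face = BRBR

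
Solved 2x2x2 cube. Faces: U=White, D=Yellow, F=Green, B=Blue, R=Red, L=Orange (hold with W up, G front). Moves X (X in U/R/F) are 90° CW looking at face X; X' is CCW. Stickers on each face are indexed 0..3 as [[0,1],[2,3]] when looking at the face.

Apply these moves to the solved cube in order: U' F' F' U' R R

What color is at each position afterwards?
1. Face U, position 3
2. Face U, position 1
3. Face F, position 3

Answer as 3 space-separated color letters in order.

Answer: Y W O

Derivation:
After move 1 (U'): U=WWWW F=OOGG R=GGRR B=RRBB L=BBOO
After move 2 (F'): F=OGOG U=WWGR R=YGYR D=BOYY L=BWOW
After move 3 (F'): F=GGOO U=WWYY R=OGBR D=WWYY L=BROG
After move 4 (U'): U=WYWY F=BROO R=GGBR B=OGBB L=RROG
After move 5 (R): R=BGRG U=WRWO F=BWOY D=WBYO B=YGYB
After move 6 (R): R=RBGG U=WWWY F=BBOO D=WYYY B=OGRB
Query 1: U[3] = Y
Query 2: U[1] = W
Query 3: F[3] = O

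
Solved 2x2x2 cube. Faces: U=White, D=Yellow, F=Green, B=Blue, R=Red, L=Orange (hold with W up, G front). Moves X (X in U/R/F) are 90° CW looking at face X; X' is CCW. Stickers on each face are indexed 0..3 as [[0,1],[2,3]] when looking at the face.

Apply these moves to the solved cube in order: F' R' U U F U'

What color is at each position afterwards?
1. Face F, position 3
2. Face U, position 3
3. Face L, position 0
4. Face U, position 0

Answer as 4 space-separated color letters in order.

Answer: B W G R

Derivation:
After move 1 (F'): F=GGGG U=WWRR R=YRYR D=OOYY L=OWOW
After move 2 (R'): R=RRYY U=WBRB F=GWGR D=OGYG B=YBOB
After move 3 (U): U=RWBB F=RRGR R=YBYY B=OWOB L=GWOW
After move 4 (U): U=BRBW F=YBGR R=OWYY B=GWOB L=RROW
After move 5 (F): F=GYRB U=BRWR R=BWWY D=YOYG L=ROOG
After move 6 (U'): U=RRBW F=RORB R=GYWY B=BWOB L=GWOG
Query 1: F[3] = B
Query 2: U[3] = W
Query 3: L[0] = G
Query 4: U[0] = R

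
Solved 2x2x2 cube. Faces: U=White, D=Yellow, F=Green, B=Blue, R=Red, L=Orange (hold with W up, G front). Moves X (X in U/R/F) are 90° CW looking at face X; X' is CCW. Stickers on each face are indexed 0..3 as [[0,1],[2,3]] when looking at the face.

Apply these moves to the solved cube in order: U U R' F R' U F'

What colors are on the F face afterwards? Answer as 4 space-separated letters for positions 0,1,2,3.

After move 1 (U): U=WWWW F=RRGG R=BBRR B=OOBB L=GGOO
After move 2 (U): U=WWWW F=BBGG R=OORR B=GGBB L=RROO
After move 3 (R'): R=OROR U=WBWG F=BWGW D=YBYG B=YGYB
After move 4 (F): F=GBWW U=WBOR R=WRGR D=OOYG L=RYOB
After move 5 (R'): R=RRWG U=WYOY F=GBWR D=OBYW B=GGOB
After move 6 (U): U=OWYY F=RRWR R=GGWG B=RYOB L=GBOB
After move 7 (F'): F=RRRW U=OWGW R=BGOG D=BBYW L=GYOY
Query: F face = RRRW

Answer: R R R W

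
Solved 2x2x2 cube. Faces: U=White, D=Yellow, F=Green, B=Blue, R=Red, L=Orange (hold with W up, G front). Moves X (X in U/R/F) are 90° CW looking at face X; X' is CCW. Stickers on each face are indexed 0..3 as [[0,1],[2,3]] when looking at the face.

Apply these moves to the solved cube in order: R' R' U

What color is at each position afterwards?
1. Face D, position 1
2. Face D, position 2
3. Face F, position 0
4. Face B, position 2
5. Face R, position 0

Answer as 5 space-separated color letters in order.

After move 1 (R'): R=RRRR U=WBWB F=GWGW D=YGYG B=YBYB
After move 2 (R'): R=RRRR U=WYWY F=GBGB D=YWYW B=GBGB
After move 3 (U): U=WWYY F=RRGB R=GBRR B=OOGB L=GBOO
Query 1: D[1] = W
Query 2: D[2] = Y
Query 3: F[0] = R
Query 4: B[2] = G
Query 5: R[0] = G

Answer: W Y R G G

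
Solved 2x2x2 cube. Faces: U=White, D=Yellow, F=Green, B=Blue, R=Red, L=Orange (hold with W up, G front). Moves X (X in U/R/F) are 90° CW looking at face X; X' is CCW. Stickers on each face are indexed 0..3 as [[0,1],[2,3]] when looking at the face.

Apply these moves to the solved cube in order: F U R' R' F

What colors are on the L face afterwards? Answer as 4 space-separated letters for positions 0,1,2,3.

After move 1 (F): F=GGGG U=WWOO R=WRWR D=RRYY L=OYOY
After move 2 (U): U=OWOW F=WRGG R=BBWR B=OYBB L=GGOY
After move 3 (R'): R=BRBW U=OBOO F=WWGW D=RRYG B=YYRB
After move 4 (R'): R=RWBB U=OROY F=WBGO D=RWYW B=GYRB
After move 5 (F): F=GWOB U=ORYG R=OWYB D=BRYW L=GROW
Query: L face = GROW

Answer: G R O W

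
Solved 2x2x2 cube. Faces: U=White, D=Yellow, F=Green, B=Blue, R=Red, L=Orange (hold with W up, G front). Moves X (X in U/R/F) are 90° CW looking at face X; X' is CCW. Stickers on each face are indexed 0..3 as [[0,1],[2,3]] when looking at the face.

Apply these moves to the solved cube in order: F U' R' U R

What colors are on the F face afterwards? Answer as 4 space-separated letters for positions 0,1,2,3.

Answer: G Y G G

Derivation:
After move 1 (F): F=GGGG U=WWOO R=WRWR D=RRYY L=OYOY
After move 2 (U'): U=WOWO F=OYGG R=GGWR B=WRBB L=BBOY
After move 3 (R'): R=GRGW U=WBWW F=OOGO D=RYYG B=YRRB
After move 4 (U): U=WWWB F=GRGO R=YRGW B=BBRB L=OOOY
After move 5 (R): R=GYWR U=WRWO F=GYGG D=RRYB B=BBWB
Query: F face = GYGG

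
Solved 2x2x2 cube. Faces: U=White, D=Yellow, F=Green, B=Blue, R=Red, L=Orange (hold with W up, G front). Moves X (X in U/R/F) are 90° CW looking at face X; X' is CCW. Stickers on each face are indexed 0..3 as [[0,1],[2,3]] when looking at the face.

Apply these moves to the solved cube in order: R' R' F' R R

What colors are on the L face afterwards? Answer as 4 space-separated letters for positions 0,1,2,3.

Answer: O Y O W

Derivation:
After move 1 (R'): R=RRRR U=WBWB F=GWGW D=YGYG B=YBYB
After move 2 (R'): R=RRRR U=WYWY F=GBGB D=YWYW B=GBGB
After move 3 (F'): F=BBGG U=WYRR R=WRYR D=OOYW L=OYOW
After move 4 (R): R=YWRR U=WBRG F=BOGW D=OGYG B=RBYB
After move 5 (R): R=RYRW U=WORW F=BGGG D=OYYR B=GBBB
Query: L face = OYOW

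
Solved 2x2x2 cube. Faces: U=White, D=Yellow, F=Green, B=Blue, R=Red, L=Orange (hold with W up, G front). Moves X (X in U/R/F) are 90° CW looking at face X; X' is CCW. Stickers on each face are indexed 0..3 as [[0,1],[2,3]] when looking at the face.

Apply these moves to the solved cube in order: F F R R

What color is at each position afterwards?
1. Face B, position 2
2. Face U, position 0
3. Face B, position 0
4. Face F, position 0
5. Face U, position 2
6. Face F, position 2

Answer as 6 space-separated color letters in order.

After move 1 (F): F=GGGG U=WWOO R=WRWR D=RRYY L=OYOY
After move 2 (F): F=GGGG U=WWYY R=OROR D=WWYY L=OROR
After move 3 (R): R=OORR U=WGYG F=GWGY D=WBYB B=YBWB
After move 4 (R): R=RORO U=WWYY F=GBGB D=WWYY B=GBGB
Query 1: B[2] = G
Query 2: U[0] = W
Query 3: B[0] = G
Query 4: F[0] = G
Query 5: U[2] = Y
Query 6: F[2] = G

Answer: G W G G Y G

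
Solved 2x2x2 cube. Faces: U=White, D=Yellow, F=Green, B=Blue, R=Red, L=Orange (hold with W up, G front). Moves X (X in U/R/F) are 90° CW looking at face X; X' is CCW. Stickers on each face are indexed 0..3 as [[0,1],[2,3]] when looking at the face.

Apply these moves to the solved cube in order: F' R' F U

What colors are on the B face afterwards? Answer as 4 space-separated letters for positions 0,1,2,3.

After move 1 (F'): F=GGGG U=WWRR R=YRYR D=OOYY L=OWOW
After move 2 (R'): R=RRYY U=WBRB F=GWGR D=OGYG B=YBOB
After move 3 (F): F=GGRW U=WBWW R=RRBY D=YRYG L=OOOG
After move 4 (U): U=WWWB F=RRRW R=YBBY B=OOOB L=GGOG
Query: B face = OOOB

Answer: O O O B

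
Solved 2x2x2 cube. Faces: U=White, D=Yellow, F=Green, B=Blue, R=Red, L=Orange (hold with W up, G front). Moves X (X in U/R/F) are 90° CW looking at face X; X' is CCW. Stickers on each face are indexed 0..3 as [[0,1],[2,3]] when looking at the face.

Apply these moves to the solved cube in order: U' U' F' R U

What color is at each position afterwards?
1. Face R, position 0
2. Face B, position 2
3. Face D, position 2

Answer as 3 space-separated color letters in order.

Answer: R W Y

Derivation:
After move 1 (U'): U=WWWW F=OOGG R=GGRR B=RRBB L=BBOO
After move 2 (U'): U=WWWW F=BBGG R=OORR B=GGBB L=RROO
After move 3 (F'): F=BGBG U=WWOR R=YOYR D=ROYY L=RWOW
After move 4 (R): R=YYRO U=WGOG F=BOBY D=RBYG B=RGWB
After move 5 (U): U=OWGG F=YYBY R=RGRO B=RWWB L=BOOW
Query 1: R[0] = R
Query 2: B[2] = W
Query 3: D[2] = Y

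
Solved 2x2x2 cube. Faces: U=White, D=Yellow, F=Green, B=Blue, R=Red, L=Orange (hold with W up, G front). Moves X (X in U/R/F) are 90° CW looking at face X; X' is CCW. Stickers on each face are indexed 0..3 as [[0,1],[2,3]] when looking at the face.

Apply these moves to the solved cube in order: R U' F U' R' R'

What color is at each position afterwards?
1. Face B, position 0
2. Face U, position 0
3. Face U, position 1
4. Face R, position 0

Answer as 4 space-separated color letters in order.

After move 1 (R): R=RRRR U=WGWG F=GYGY D=YBYB B=WBWB
After move 2 (U'): U=GGWW F=OOGY R=GYRR B=RRWB L=WBOO
After move 3 (F): F=GOYO U=GGOB R=WYWR D=RGYB L=WYOB
After move 4 (U'): U=GBGO F=WYYO R=GOWR B=WYWB L=RROB
After move 5 (R'): R=ORGW U=GWGW F=WBYO D=RYYO B=BYGB
After move 6 (R'): R=RWOG U=GGGB F=WWYW D=RBYO B=OYYB
Query 1: B[0] = O
Query 2: U[0] = G
Query 3: U[1] = G
Query 4: R[0] = R

Answer: O G G R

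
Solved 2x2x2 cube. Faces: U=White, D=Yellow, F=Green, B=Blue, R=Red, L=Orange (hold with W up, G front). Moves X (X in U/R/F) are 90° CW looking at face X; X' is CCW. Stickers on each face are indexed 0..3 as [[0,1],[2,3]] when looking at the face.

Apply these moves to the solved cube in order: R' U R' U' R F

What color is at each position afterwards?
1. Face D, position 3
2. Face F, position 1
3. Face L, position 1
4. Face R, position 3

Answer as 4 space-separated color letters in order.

After move 1 (R'): R=RRRR U=WBWB F=GWGW D=YGYG B=YBYB
After move 2 (U): U=WWBB F=RRGW R=YBRR B=OOYB L=GWOO
After move 3 (R'): R=BRYR U=WYBO F=RWGB D=YRYW B=GOGB
After move 4 (U'): U=YOWB F=GWGB R=RWYR B=BRGB L=GOOO
After move 5 (R): R=YRRW U=YWWB F=GRGW D=YGYB B=BROB
After move 6 (F): F=GGWR U=YWOO R=WRBW D=RYYB L=GYOG
Query 1: D[3] = B
Query 2: F[1] = G
Query 3: L[1] = Y
Query 4: R[3] = W

Answer: B G Y W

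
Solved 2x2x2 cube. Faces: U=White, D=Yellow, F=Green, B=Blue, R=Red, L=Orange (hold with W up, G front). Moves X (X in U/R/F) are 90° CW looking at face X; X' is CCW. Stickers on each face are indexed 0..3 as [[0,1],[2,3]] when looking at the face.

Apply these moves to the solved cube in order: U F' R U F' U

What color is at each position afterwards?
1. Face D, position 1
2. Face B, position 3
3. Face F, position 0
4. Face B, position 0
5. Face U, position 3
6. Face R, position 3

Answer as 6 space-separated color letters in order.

After move 1 (U): U=WWWW F=RRGG R=BBRR B=OOBB L=GGOO
After move 2 (F'): F=RGRG U=WWBR R=YBYR D=GOYY L=GWOW
After move 3 (R): R=YYRB U=WGBG F=RORY D=GBYO B=ROWB
After move 4 (U): U=BWGG F=YYRY R=RORB B=GWWB L=ROOW
After move 5 (F'): F=YYYR U=BWRR R=BOGB D=OWYO L=RGOG
After move 6 (U): U=RBRW F=BOYR R=GWGB B=RGWB L=YYOG
Query 1: D[1] = W
Query 2: B[3] = B
Query 3: F[0] = B
Query 4: B[0] = R
Query 5: U[3] = W
Query 6: R[3] = B

Answer: W B B R W B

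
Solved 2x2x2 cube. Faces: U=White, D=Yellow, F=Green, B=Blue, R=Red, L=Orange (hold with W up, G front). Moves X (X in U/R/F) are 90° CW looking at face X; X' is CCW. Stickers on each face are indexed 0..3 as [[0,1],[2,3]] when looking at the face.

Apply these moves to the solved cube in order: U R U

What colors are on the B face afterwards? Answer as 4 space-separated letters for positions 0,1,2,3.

After move 1 (U): U=WWWW F=RRGG R=BBRR B=OOBB L=GGOO
After move 2 (R): R=RBRB U=WRWG F=RYGY D=YBYO B=WOWB
After move 3 (U): U=WWGR F=RBGY R=WORB B=GGWB L=RYOO
Query: B face = GGWB

Answer: G G W B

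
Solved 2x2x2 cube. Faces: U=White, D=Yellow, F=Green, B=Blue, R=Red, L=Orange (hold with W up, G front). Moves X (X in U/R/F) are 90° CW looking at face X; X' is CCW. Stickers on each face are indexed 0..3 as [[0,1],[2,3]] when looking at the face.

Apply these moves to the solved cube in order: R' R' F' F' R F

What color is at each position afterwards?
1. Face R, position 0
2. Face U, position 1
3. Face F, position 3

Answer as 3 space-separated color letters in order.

Answer: W G W

Derivation:
After move 1 (R'): R=RRRR U=WBWB F=GWGW D=YGYG B=YBYB
After move 2 (R'): R=RRRR U=WYWY F=GBGB D=YWYW B=GBGB
After move 3 (F'): F=BBGG U=WYRR R=WRYR D=OOYW L=OYOW
After move 4 (F'): F=BGBG U=WYWY R=OROR D=YWYW L=OROR
After move 5 (R): R=OORR U=WGWG F=BWBW D=YGYG B=YBYB
After move 6 (F): F=BBWW U=WGRR R=WOGR D=ROYG L=OYOG
Query 1: R[0] = W
Query 2: U[1] = G
Query 3: F[3] = W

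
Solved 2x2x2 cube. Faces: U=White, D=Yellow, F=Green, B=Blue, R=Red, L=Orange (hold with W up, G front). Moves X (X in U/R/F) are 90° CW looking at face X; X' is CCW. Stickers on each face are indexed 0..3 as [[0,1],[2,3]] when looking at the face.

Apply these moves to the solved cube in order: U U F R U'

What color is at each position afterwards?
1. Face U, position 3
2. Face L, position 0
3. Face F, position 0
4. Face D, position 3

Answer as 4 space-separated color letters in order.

After move 1 (U): U=WWWW F=RRGG R=BBRR B=OOBB L=GGOO
After move 2 (U): U=WWWW F=BBGG R=OORR B=GGBB L=RROO
After move 3 (F): F=GBGB U=WWOR R=WOWR D=ROYY L=RYOY
After move 4 (R): R=WWRO U=WBOB F=GOGY D=RBYG B=RGWB
After move 5 (U'): U=BBWO F=RYGY R=GORO B=WWWB L=RGOY
Query 1: U[3] = O
Query 2: L[0] = R
Query 3: F[0] = R
Query 4: D[3] = G

Answer: O R R G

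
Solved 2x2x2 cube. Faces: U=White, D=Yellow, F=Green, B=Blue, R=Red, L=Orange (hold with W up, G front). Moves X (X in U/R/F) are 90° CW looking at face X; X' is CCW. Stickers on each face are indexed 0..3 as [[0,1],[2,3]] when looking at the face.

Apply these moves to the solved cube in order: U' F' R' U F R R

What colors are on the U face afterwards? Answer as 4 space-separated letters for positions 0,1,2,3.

After move 1 (U'): U=WWWW F=OOGG R=GGRR B=RRBB L=BBOO
After move 2 (F'): F=OGOG U=WWGR R=YGYR D=BOYY L=BWOW
After move 3 (R'): R=GRYY U=WBGR F=OWOR D=BGYG B=YROB
After move 4 (U): U=GWRB F=GROR R=YRYY B=BWOB L=OWOW
After move 5 (F): F=OGRR U=GWWW R=RRBY D=YYYG L=OBOG
After move 6 (R): R=BRYR U=GGWR F=OYRG D=YOYB B=WWWB
After move 7 (R): R=YBRR U=GYWG F=OORB D=YWYW B=RWGB
Query: U face = GYWG

Answer: G Y W G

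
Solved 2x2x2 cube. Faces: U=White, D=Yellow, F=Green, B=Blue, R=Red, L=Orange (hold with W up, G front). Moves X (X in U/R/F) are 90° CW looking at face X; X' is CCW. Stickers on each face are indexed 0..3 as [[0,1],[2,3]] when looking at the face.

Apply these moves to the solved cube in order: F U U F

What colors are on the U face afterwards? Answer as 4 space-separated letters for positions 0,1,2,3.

After move 1 (F): F=GGGG U=WWOO R=WRWR D=RRYY L=OYOY
After move 2 (U): U=OWOW F=WRGG R=BBWR B=OYBB L=GGOY
After move 3 (U): U=OOWW F=BBGG R=OYWR B=GGBB L=WROY
After move 4 (F): F=GBGB U=OOYR R=WYWR D=WOYY L=WROR
Query: U face = OOYR

Answer: O O Y R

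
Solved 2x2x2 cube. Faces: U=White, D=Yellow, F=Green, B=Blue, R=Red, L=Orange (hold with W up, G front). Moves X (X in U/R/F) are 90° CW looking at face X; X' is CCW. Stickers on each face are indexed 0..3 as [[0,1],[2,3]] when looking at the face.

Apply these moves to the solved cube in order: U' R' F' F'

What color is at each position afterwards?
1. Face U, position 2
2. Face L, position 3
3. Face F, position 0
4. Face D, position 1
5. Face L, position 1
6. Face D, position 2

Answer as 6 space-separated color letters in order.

After move 1 (U'): U=WWWW F=OOGG R=GGRR B=RRBB L=BBOO
After move 2 (R'): R=GRGR U=WBWR F=OWGW D=YOYG B=YRYB
After move 3 (F'): F=WWOG U=WBGG R=ORYR D=BOYG L=BROW
After move 4 (F'): F=WGWO U=WBOY R=ORBR D=RWYG L=BGOG
Query 1: U[2] = O
Query 2: L[3] = G
Query 3: F[0] = W
Query 4: D[1] = W
Query 5: L[1] = G
Query 6: D[2] = Y

Answer: O G W W G Y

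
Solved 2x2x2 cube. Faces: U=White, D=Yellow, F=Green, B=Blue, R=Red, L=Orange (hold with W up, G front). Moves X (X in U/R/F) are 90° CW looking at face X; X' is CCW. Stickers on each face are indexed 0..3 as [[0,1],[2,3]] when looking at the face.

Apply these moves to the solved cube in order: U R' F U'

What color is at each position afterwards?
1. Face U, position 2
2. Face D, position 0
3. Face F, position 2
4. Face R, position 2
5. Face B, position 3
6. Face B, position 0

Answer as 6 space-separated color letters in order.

Answer: W B W O B W

Derivation:
After move 1 (U): U=WWWW F=RRGG R=BBRR B=OOBB L=GGOO
After move 2 (R'): R=BRBR U=WBWO F=RWGW D=YRYG B=YOYB
After move 3 (F): F=GRWW U=WBOG R=WROR D=BBYG L=GYOR
After move 4 (U'): U=BGWO F=GYWW R=GROR B=WRYB L=YOOR
Query 1: U[2] = W
Query 2: D[0] = B
Query 3: F[2] = W
Query 4: R[2] = O
Query 5: B[3] = B
Query 6: B[0] = W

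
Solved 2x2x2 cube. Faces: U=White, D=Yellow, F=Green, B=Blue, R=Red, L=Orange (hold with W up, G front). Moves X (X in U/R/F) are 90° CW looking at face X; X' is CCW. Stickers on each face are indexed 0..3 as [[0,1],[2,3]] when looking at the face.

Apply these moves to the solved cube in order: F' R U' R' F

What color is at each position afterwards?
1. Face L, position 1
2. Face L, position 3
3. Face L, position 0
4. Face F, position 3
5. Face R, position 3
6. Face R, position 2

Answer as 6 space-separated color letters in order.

Answer: O W R G R Y

Derivation:
After move 1 (F'): F=GGGG U=WWRR R=YRYR D=OOYY L=OWOW
After move 2 (R): R=YYRR U=WGRG F=GOGY D=OBYB B=RBWB
After move 3 (U'): U=GGWR F=OWGY R=GORR B=YYWB L=RBOW
After move 4 (R'): R=ORGR U=GWWY F=OGGR D=OWYY B=BYBB
After move 5 (F): F=GORG U=GWWB R=WRYR D=GOYY L=ROOW
Query 1: L[1] = O
Query 2: L[3] = W
Query 3: L[0] = R
Query 4: F[3] = G
Query 5: R[3] = R
Query 6: R[2] = Y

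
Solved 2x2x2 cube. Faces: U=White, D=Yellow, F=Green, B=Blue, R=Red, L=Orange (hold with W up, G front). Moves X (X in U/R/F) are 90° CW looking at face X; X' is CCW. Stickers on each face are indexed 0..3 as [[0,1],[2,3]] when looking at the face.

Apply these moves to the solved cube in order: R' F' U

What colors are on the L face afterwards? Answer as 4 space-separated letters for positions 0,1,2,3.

After move 1 (R'): R=RRRR U=WBWB F=GWGW D=YGYG B=YBYB
After move 2 (F'): F=WWGG U=WBRR R=GRYR D=OOYG L=OBOW
After move 3 (U): U=RWRB F=GRGG R=YBYR B=OBYB L=WWOW
Query: L face = WWOW

Answer: W W O W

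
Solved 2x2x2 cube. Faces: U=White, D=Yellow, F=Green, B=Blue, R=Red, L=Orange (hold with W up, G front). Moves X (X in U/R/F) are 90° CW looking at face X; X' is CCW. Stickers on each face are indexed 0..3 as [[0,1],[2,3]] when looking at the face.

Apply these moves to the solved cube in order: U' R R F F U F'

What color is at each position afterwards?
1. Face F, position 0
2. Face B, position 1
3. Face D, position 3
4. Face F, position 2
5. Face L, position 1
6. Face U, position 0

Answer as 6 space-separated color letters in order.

Answer: R G W O Y W

Derivation:
After move 1 (U'): U=WWWW F=OOGG R=GGRR B=RRBB L=BBOO
After move 2 (R): R=RGRG U=WOWG F=OYGY D=YBYR B=WRWB
After move 3 (R): R=RRGG U=WYWY F=OBGR D=YWYW B=GROB
After move 4 (F): F=GORB U=WYOB R=WRYG D=GRYW L=BYOW
After move 5 (F): F=RGBO U=WYWY R=ORBG D=YWYW L=BGOR
After move 6 (U): U=WWYY F=ORBO R=GRBG B=BGOB L=RGOR
After move 7 (F'): F=ROOB U=WWGB R=WRYG D=GRYW L=RYOY
Query 1: F[0] = R
Query 2: B[1] = G
Query 3: D[3] = W
Query 4: F[2] = O
Query 5: L[1] = Y
Query 6: U[0] = W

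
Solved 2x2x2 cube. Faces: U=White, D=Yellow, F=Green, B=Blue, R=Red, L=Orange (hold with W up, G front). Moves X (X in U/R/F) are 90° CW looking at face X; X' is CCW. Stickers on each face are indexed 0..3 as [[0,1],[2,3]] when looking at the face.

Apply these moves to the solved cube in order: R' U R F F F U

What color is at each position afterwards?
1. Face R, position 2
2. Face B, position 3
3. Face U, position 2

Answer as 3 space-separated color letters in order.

After move 1 (R'): R=RRRR U=WBWB F=GWGW D=YGYG B=YBYB
After move 2 (U): U=WWBB F=RRGW R=YBRR B=OOYB L=GWOO
After move 3 (R): R=RYRB U=WRBW F=RGGG D=YYYO B=BOWB
After move 4 (F): F=GRGG U=WROW R=BYWB D=RRYO L=GYOY
After move 5 (F): F=GGGR U=WRYY R=OYWB D=WBYO L=GROR
After move 6 (F): F=GGRG U=WRRR R=YYYB D=WOYO L=GWOB
After move 7 (U): U=RWRR F=YYRG R=BOYB B=GWWB L=GGOB
Query 1: R[2] = Y
Query 2: B[3] = B
Query 3: U[2] = R

Answer: Y B R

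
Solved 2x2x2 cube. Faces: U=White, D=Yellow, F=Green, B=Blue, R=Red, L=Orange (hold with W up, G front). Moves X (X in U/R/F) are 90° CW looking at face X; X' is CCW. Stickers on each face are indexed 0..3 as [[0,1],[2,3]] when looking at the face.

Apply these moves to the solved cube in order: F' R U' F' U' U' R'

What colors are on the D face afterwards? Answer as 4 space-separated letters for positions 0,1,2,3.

Answer: B Y Y G

Derivation:
After move 1 (F'): F=GGGG U=WWRR R=YRYR D=OOYY L=OWOW
After move 2 (R): R=YYRR U=WGRG F=GOGY D=OBYB B=RBWB
After move 3 (U'): U=GGWR F=OWGY R=GORR B=YYWB L=RBOW
After move 4 (F'): F=WYOG U=GGGR R=BOOR D=BWYB L=RROW
After move 5 (U'): U=GRGG F=RROG R=WYOR B=BOWB L=YYOW
After move 6 (U'): U=RGGG F=YYOG R=RROR B=WYWB L=BOOW
After move 7 (R'): R=RRRO U=RWGW F=YGOG D=BYYG B=BYWB
Query: D face = BYYG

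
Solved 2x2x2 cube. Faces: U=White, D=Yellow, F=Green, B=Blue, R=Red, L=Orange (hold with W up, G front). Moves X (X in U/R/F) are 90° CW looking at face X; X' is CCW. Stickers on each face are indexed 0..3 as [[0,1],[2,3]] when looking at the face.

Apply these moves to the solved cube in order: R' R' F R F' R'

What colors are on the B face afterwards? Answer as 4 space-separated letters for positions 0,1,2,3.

After move 1 (R'): R=RRRR U=WBWB F=GWGW D=YGYG B=YBYB
After move 2 (R'): R=RRRR U=WYWY F=GBGB D=YWYW B=GBGB
After move 3 (F): F=GGBB U=WYOO R=WRYR D=RRYW L=OYOW
After move 4 (R): R=YWRR U=WGOB F=GRBW D=RGYG B=OBYB
After move 5 (F'): F=RWGB U=WGYR R=GWRR D=YWYG L=OBOO
After move 6 (R'): R=WRGR U=WYYO F=RGGR D=YWYB B=GBWB
Query: B face = GBWB

Answer: G B W B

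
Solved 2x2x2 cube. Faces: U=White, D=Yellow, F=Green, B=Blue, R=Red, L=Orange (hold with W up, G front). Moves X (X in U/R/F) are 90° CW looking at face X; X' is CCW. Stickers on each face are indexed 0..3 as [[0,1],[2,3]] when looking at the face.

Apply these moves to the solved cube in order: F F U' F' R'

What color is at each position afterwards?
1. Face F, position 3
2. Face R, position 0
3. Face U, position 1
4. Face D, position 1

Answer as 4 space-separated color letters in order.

After move 1 (F): F=GGGG U=WWOO R=WRWR D=RRYY L=OYOY
After move 2 (F): F=GGGG U=WWYY R=OROR D=WWYY L=OROR
After move 3 (U'): U=WYWY F=ORGG R=GGOR B=ORBB L=BBOR
After move 4 (F'): F=RGOG U=WYGO R=WGWR D=BRYY L=BYOW
After move 5 (R'): R=GRWW U=WBGO F=RYOO D=BGYG B=YRRB
Query 1: F[3] = O
Query 2: R[0] = G
Query 3: U[1] = B
Query 4: D[1] = G

Answer: O G B G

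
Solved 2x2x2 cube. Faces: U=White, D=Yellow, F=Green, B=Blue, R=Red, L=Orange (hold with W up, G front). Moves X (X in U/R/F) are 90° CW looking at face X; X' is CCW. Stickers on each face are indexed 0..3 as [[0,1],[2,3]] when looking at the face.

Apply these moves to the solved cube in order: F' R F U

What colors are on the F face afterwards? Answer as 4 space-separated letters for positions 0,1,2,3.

After move 1 (F'): F=GGGG U=WWRR R=YRYR D=OOYY L=OWOW
After move 2 (R): R=YYRR U=WGRG F=GOGY D=OBYB B=RBWB
After move 3 (F): F=GGYO U=WGWW R=RYGR D=RYYB L=OOOB
After move 4 (U): U=WWWG F=RYYO R=RBGR B=OOWB L=GGOB
Query: F face = RYYO

Answer: R Y Y O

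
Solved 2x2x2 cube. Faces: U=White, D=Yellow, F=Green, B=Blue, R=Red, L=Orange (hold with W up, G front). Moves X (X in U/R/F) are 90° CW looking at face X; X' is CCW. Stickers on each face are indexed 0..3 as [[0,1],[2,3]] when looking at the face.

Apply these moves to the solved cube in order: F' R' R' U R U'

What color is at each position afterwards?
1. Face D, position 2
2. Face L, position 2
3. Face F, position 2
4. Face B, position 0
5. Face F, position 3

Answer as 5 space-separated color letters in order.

After move 1 (F'): F=GGGG U=WWRR R=YRYR D=OOYY L=OWOW
After move 2 (R'): R=RRYY U=WBRB F=GWGR D=OGYG B=YBOB
After move 3 (R'): R=RYRY U=WORY F=GBGB D=OWYR B=GBGB
After move 4 (U): U=RWYO F=RYGB R=GBRY B=OWGB L=GBOW
After move 5 (R): R=RGYB U=RYYB F=RWGR D=OGYO B=OWWB
After move 6 (U'): U=YBRY F=GBGR R=RWYB B=RGWB L=OWOW
Query 1: D[2] = Y
Query 2: L[2] = O
Query 3: F[2] = G
Query 4: B[0] = R
Query 5: F[3] = R

Answer: Y O G R R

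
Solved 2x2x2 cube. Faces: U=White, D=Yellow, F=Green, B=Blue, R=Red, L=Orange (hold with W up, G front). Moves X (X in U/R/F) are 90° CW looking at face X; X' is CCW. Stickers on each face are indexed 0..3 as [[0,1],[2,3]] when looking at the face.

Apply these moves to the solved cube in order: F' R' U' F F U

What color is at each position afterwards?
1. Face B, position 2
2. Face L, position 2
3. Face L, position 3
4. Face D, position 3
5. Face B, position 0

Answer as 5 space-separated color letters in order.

Answer: O O G G Y

Derivation:
After move 1 (F'): F=GGGG U=WWRR R=YRYR D=OOYY L=OWOW
After move 2 (R'): R=RRYY U=WBRB F=GWGR D=OGYG B=YBOB
After move 3 (U'): U=BBWR F=OWGR R=GWYY B=RROB L=YBOW
After move 4 (F): F=GORW U=BBWB R=WWRY D=YGYG L=YOOG
After move 5 (F): F=RGWO U=BBGO R=WWBY D=RWYG L=YYOG
After move 6 (U): U=GBOB F=WWWO R=RRBY B=YYOB L=RGOG
Query 1: B[2] = O
Query 2: L[2] = O
Query 3: L[3] = G
Query 4: D[3] = G
Query 5: B[0] = Y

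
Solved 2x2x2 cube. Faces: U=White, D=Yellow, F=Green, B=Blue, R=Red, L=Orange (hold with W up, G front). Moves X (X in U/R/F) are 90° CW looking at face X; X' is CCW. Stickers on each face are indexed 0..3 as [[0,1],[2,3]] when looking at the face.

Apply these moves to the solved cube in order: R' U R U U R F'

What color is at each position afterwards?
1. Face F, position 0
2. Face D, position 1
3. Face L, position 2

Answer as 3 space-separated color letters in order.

Answer: Y O O

Derivation:
After move 1 (R'): R=RRRR U=WBWB F=GWGW D=YGYG B=YBYB
After move 2 (U): U=WWBB F=RRGW R=YBRR B=OOYB L=GWOO
After move 3 (R): R=RYRB U=WRBW F=RGGG D=YYYO B=BOWB
After move 4 (U): U=BWWR F=RYGG R=BORB B=GWWB L=RGOO
After move 5 (U): U=WBRW F=BOGG R=GWRB B=RGWB L=RYOO
After move 6 (R): R=RGBW U=WORG F=BYGO D=YWYR B=WGBB
After move 7 (F'): F=YOBG U=WORB R=WGYW D=YOYR L=RGOR
Query 1: F[0] = Y
Query 2: D[1] = O
Query 3: L[2] = O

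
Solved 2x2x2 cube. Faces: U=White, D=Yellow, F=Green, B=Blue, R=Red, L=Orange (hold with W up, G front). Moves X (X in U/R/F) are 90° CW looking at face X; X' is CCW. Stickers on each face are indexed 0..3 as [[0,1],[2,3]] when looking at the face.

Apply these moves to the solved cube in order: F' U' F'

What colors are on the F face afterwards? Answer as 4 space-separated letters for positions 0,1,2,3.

After move 1 (F'): F=GGGG U=WWRR R=YRYR D=OOYY L=OWOW
After move 2 (U'): U=WRWR F=OWGG R=GGYR B=YRBB L=BBOW
After move 3 (F'): F=WGOG U=WRGY R=OGOR D=BWYY L=BROW
Query: F face = WGOG

Answer: W G O G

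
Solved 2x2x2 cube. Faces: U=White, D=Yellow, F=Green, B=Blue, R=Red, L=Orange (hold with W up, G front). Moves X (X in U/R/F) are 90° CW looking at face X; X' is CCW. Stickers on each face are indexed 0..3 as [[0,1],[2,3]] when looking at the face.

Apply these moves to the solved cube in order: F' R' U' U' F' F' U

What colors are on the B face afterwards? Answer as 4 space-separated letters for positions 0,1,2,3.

After move 1 (F'): F=GGGG U=WWRR R=YRYR D=OOYY L=OWOW
After move 2 (R'): R=RRYY U=WBRB F=GWGR D=OGYG B=YBOB
After move 3 (U'): U=BBWR F=OWGR R=GWYY B=RROB L=YBOW
After move 4 (U'): U=BRBW F=YBGR R=OWYY B=GWOB L=RROW
After move 5 (F'): F=BRYG U=BROY R=GWOY D=RWYG L=RWOB
After move 6 (F'): F=RGBY U=BRGO R=WWRY D=WBYG L=RYOO
After move 7 (U): U=GBOR F=WWBY R=GWRY B=RYOB L=RGOO
Query: B face = RYOB

Answer: R Y O B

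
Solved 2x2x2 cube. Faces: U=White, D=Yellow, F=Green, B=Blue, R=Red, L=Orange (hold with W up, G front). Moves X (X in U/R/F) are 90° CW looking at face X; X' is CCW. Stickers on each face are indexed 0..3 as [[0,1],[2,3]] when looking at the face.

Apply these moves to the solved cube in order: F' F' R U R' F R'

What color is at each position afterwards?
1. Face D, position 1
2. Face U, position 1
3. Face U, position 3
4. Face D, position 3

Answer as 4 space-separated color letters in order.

After move 1 (F'): F=GGGG U=WWRR R=YRYR D=OOYY L=OWOW
After move 2 (F'): F=GGGG U=WWYY R=OROR D=WWYY L=OROR
After move 3 (R): R=OORR U=WGYG F=GWGY D=WBYB B=YBWB
After move 4 (U): U=YWGG F=OOGY R=YBRR B=ORWB L=GWOR
After move 5 (R'): R=BRYR U=YWGO F=OWGG D=WOYY B=BRBB
After move 6 (F): F=GOGW U=YWRW R=GROR D=YBYY L=GWOO
After move 7 (R'): R=RRGO U=YBRB F=GWGW D=YOYW B=YRBB
Query 1: D[1] = O
Query 2: U[1] = B
Query 3: U[3] = B
Query 4: D[3] = W

Answer: O B B W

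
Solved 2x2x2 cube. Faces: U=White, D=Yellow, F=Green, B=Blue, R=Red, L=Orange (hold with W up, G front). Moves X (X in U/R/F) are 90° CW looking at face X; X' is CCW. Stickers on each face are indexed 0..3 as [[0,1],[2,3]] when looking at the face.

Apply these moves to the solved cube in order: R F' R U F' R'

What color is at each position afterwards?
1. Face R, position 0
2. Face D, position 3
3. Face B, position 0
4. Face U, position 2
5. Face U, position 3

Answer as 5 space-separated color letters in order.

Answer: B G W R O

Derivation:
After move 1 (R): R=RRRR U=WGWG F=GYGY D=YBYB B=WBWB
After move 2 (F'): F=YYGG U=WGRR R=BRYR D=OOYB L=OGOW
After move 3 (R): R=YBRR U=WYRG F=YOGB D=OWYW B=RBGB
After move 4 (U): U=RWGY F=YBGB R=RBRR B=OGGB L=YOOW
After move 5 (F'): F=BBYG U=RWRR R=WBOR D=OWYW L=YYOG
After move 6 (R'): R=BRWO U=RGRO F=BWYR D=OBYG B=WGWB
Query 1: R[0] = B
Query 2: D[3] = G
Query 3: B[0] = W
Query 4: U[2] = R
Query 5: U[3] = O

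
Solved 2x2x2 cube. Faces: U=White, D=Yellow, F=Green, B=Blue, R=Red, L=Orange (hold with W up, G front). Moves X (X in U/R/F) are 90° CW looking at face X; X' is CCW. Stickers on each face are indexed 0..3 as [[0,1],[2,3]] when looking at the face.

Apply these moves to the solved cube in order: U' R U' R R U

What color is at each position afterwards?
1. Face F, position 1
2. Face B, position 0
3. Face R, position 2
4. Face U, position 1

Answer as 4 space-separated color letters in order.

Answer: R W Y O

Derivation:
After move 1 (U'): U=WWWW F=OOGG R=GGRR B=RRBB L=BBOO
After move 2 (R): R=RGRG U=WOWG F=OYGY D=YBYR B=WRWB
After move 3 (U'): U=OGWW F=BBGY R=OYRG B=RGWB L=WROO
After move 4 (R): R=ROGY U=OBWY F=BBGR D=YWYR B=WGGB
After move 5 (R): R=GRYO U=OBWR F=BWGR D=YGYW B=YGBB
After move 6 (U): U=WORB F=GRGR R=YGYO B=WRBB L=BWOO
Query 1: F[1] = R
Query 2: B[0] = W
Query 3: R[2] = Y
Query 4: U[1] = O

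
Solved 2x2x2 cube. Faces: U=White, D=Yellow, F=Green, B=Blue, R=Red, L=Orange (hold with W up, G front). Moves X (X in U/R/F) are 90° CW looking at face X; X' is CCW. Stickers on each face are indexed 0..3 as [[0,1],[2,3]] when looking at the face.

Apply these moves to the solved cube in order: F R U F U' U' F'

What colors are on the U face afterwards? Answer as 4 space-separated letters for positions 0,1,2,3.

Answer: R Y G G

Derivation:
After move 1 (F): F=GGGG U=WWOO R=WRWR D=RRYY L=OYOY
After move 2 (R): R=WWRR U=WGOG F=GRGY D=RBYB B=OBWB
After move 3 (U): U=OWGG F=WWGY R=OBRR B=OYWB L=GROY
After move 4 (F): F=GWYW U=OWYR R=GBGR D=ROYB L=GROB
After move 5 (U'): U=WROY F=GRYW R=GWGR B=GBWB L=OYOB
After move 6 (U'): U=RYWO F=OYYW R=GRGR B=GWWB L=GBOB
After move 7 (F'): F=YWOY U=RYGG R=ORRR D=BBYB L=GOOW
Query: U face = RYGG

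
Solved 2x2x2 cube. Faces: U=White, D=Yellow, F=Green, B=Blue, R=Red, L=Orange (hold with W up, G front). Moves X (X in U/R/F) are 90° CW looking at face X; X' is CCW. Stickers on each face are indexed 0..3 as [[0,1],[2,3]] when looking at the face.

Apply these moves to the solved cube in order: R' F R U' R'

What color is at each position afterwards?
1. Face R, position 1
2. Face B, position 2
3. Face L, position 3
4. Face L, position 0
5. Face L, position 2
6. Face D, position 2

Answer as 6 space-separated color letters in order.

Answer: R Y G O O Y

Derivation:
After move 1 (R'): R=RRRR U=WBWB F=GWGW D=YGYG B=YBYB
After move 2 (F): F=GGWW U=WBOO R=WRBR D=RRYG L=OYOG
After move 3 (R): R=BWRR U=WGOW F=GRWG D=RYYY B=OBBB
After move 4 (U'): U=GWWO F=OYWG R=GRRR B=BWBB L=OBOG
After move 5 (R'): R=RRGR U=GBWB F=OWWO D=RYYG B=YWYB
Query 1: R[1] = R
Query 2: B[2] = Y
Query 3: L[3] = G
Query 4: L[0] = O
Query 5: L[2] = O
Query 6: D[2] = Y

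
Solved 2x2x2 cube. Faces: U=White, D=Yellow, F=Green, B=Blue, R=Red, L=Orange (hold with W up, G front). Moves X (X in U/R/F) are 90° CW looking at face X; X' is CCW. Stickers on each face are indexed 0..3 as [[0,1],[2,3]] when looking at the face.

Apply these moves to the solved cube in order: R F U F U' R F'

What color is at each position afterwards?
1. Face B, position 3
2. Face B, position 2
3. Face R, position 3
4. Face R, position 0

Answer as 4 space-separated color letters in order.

After move 1 (R): R=RRRR U=WGWG F=GYGY D=YBYB B=WBWB
After move 2 (F): F=GGYY U=WGOO R=WRGR D=RRYB L=OYOB
After move 3 (U): U=OWOG F=WRYY R=WBGR B=OYWB L=GGOB
After move 4 (F): F=YWYR U=OWBG R=OBGR D=GWYB L=GROR
After move 5 (U'): U=WGOB F=GRYR R=YWGR B=OBWB L=OYOR
After move 6 (R): R=GYRW U=WROR F=GWYB D=GWYO B=BBGB
After move 7 (F'): F=WBGY U=WRGR R=WYGW D=YRYO L=OROO
Query 1: B[3] = B
Query 2: B[2] = G
Query 3: R[3] = W
Query 4: R[0] = W

Answer: B G W W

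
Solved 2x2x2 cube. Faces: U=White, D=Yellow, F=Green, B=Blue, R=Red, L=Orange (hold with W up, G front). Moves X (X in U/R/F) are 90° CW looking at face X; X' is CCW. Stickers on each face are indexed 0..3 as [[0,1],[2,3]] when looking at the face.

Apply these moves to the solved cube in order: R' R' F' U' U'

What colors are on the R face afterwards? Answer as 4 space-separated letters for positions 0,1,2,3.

Answer: O Y Y R

Derivation:
After move 1 (R'): R=RRRR U=WBWB F=GWGW D=YGYG B=YBYB
After move 2 (R'): R=RRRR U=WYWY F=GBGB D=YWYW B=GBGB
After move 3 (F'): F=BBGG U=WYRR R=WRYR D=OOYW L=OYOW
After move 4 (U'): U=YRWR F=OYGG R=BBYR B=WRGB L=GBOW
After move 5 (U'): U=RRYW F=GBGG R=OYYR B=BBGB L=WROW
Query: R face = OYYR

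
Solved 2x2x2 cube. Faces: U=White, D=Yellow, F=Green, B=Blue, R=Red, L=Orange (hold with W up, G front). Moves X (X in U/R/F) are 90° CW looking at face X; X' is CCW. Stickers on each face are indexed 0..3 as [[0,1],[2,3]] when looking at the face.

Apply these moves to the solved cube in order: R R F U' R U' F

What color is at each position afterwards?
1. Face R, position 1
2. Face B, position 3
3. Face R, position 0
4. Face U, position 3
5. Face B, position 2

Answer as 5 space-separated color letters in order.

Answer: R B Y R O

Derivation:
After move 1 (R): R=RRRR U=WGWG F=GYGY D=YBYB B=WBWB
After move 2 (R): R=RRRR U=WYWY F=GBGB D=YWYW B=GBGB
After move 3 (F): F=GGBB U=WYOO R=WRYR D=RRYW L=OYOW
After move 4 (U'): U=YOWO F=OYBB R=GGYR B=WRGB L=GBOW
After move 5 (R): R=YGRG U=YYWB F=ORBW D=RGYW B=OROB
After move 6 (U'): U=YBYW F=GBBW R=ORRG B=YGOB L=OROW
After move 7 (F): F=BGWB U=YBWR R=YRWG D=ROYW L=OROG
Query 1: R[1] = R
Query 2: B[3] = B
Query 3: R[0] = Y
Query 4: U[3] = R
Query 5: B[2] = O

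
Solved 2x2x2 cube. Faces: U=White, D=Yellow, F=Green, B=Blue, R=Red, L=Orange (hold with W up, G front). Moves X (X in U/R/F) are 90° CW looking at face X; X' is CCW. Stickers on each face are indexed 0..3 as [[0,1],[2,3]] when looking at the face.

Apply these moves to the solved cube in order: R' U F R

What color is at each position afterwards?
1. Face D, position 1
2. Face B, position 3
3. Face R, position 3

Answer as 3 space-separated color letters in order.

Answer: Y B B

Derivation:
After move 1 (R'): R=RRRR U=WBWB F=GWGW D=YGYG B=YBYB
After move 2 (U): U=WWBB F=RRGW R=YBRR B=OOYB L=GWOO
After move 3 (F): F=GRWR U=WWOW R=BBBR D=RYYG L=GYOG
After move 4 (R): R=BBRB U=WROR F=GYWG D=RYYO B=WOWB
Query 1: D[1] = Y
Query 2: B[3] = B
Query 3: R[3] = B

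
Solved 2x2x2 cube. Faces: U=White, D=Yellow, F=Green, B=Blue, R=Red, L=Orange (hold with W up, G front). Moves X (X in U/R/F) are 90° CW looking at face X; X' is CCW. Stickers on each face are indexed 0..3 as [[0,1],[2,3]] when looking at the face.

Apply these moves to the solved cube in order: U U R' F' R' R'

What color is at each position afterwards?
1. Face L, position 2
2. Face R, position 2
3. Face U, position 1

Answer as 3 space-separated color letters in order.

After move 1 (U): U=WWWW F=RRGG R=BBRR B=OOBB L=GGOO
After move 2 (U): U=WWWW F=BBGG R=OORR B=GGBB L=RROO
After move 3 (R'): R=OROR U=WBWG F=BWGW D=YBYG B=YGYB
After move 4 (F'): F=WWBG U=WBOO R=BRYR D=ROYG L=RGOW
After move 5 (R'): R=RRBY U=WYOY F=WBBO D=RWYG B=GGOB
After move 6 (R'): R=RYRB U=WOOG F=WYBY D=RBYO B=GGWB
Query 1: L[2] = O
Query 2: R[2] = R
Query 3: U[1] = O

Answer: O R O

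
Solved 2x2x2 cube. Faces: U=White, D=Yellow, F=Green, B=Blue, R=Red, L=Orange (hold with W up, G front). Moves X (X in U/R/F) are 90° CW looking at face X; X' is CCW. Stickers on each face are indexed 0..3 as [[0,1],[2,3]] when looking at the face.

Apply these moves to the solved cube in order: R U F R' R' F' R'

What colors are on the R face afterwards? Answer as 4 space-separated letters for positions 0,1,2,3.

After move 1 (R): R=RRRR U=WGWG F=GYGY D=YBYB B=WBWB
After move 2 (U): U=WWGG F=RRGY R=WBRR B=OOWB L=GYOO
After move 3 (F): F=GRYR U=WWOY R=GBGR D=RWYB L=GYOB
After move 4 (R'): R=BRGG U=WWOO F=GWYY D=RRYR B=BOWB
After move 5 (R'): R=RGBG U=WWOB F=GWYO D=RWYY B=RORB
After move 6 (F'): F=WOGY U=WWRB R=WGRG D=YBYY L=GBOO
After move 7 (R'): R=GGWR U=WRRR F=WWGB D=YOYY B=YOBB
Query: R face = GGWR

Answer: G G W R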